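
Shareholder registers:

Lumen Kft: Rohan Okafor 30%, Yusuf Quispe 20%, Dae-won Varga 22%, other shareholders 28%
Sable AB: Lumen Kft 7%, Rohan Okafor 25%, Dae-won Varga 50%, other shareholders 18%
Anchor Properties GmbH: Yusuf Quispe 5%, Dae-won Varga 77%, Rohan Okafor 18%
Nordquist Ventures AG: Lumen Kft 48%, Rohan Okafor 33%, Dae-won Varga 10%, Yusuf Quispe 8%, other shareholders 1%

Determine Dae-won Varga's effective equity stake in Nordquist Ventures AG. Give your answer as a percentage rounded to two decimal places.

Dae-won reaches Nordquist along 2 paths.
Via Lumen: 22% × 48% = 10.56%.
Direct stake: 10% = 10%.
Total: 10.56% + 10% = 20.56%.

20.56%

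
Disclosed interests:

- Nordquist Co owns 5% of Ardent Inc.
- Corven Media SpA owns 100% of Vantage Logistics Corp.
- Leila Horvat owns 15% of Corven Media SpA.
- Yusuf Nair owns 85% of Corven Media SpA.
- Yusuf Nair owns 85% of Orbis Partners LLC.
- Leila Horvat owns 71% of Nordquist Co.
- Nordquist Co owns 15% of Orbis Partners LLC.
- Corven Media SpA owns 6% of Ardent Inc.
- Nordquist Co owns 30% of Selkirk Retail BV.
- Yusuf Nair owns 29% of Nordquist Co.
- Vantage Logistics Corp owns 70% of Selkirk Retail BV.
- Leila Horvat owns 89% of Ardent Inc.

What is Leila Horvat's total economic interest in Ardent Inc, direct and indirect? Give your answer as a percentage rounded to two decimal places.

Leila reaches Ardent along 3 paths.
Direct stake: 89% = 89%.
Via Corven: 15% × 6% = 0.9%.
Via Nordquist: 71% × 5% = 3.55%.
Total: 89% + 0.9% + 3.55% = 93.45%.

93.45%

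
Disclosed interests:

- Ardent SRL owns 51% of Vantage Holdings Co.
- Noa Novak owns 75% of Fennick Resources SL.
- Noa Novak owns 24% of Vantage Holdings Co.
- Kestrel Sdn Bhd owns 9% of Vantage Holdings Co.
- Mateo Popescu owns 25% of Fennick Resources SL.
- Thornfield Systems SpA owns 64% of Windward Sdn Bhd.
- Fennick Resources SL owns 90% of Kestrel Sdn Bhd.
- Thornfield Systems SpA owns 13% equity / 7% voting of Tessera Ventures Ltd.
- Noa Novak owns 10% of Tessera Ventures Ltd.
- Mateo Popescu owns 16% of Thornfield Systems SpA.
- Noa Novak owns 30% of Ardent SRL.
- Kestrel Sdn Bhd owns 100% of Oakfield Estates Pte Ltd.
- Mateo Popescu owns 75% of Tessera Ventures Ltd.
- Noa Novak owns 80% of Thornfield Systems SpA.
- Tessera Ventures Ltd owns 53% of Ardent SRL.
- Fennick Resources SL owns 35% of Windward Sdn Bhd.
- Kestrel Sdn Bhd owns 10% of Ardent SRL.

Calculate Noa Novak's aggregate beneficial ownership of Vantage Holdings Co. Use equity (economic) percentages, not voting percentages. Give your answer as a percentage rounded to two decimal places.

54.33%

Noa reaches Vantage along 6 paths.
Via Fennick → Kestrel: 75% × 90% × 9% = 6.075%.
Via Thornfield → Tessera → Ardent: 80% × 13% × 53% × 51% = 2.81112%.
Via Tessera → Ardent: 10% × 53% × 51% = 2.703%.
Via Fennick → Kestrel → Ardent: 75% × 90% × 10% × 51% = 3.4425%.
Via Ardent: 30% × 51% = 15.3%.
Direct stake: 24% = 24%.
Total: 6.075% + 2.81112% + 2.703% + 3.4425% + 15.3% + 24% = 54.33162%.
Rounded: 54.33%.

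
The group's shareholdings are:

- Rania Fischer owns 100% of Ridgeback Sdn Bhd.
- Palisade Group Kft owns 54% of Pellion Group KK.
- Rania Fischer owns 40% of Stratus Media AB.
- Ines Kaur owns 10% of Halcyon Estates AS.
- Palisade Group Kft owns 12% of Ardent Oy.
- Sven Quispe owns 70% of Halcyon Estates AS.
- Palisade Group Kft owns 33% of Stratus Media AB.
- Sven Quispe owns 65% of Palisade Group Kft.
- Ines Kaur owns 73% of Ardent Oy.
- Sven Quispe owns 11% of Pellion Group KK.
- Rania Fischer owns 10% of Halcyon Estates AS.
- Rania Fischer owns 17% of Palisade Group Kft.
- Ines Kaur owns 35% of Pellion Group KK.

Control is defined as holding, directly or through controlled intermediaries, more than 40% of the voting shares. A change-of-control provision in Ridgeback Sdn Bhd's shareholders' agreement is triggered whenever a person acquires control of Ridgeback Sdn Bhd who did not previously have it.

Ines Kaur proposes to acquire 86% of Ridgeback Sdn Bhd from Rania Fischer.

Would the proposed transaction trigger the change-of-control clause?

Yes

The purchase adds only to Ines's holdings (Rania's stake shrinks), so Ines is the only person who could newly come to control Ridgeback.
Ines holds 73% of Ardent, so Ines controls Ardent.
Neither Ines nor any entity Ines controls holds any voting interest in Ridgeback.
So before the transaction, Ines does not control Ridgeback.
After the purchase, Ines holds 86% of Ridgeback directly, and Rania's stake falls to 14%.
Ines holds 86% of Ridgeback, so Ines controls Ridgeback.
Ines did not control Ridgeback before and does after, so the clause is triggered.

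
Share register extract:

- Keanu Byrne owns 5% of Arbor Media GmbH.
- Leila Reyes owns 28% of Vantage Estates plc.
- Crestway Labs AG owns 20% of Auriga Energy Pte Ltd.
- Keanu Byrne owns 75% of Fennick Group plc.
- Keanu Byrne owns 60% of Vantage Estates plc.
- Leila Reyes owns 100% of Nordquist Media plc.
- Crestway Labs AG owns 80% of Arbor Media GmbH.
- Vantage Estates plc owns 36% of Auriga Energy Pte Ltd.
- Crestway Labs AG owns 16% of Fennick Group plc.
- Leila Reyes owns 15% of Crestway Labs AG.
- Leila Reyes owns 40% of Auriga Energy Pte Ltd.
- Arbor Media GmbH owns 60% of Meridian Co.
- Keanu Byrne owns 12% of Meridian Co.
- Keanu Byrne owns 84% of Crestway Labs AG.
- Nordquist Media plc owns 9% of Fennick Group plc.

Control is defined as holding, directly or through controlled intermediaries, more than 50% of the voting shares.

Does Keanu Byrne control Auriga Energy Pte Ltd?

Keanu holds 60% of Vantage, so Keanu controls Vantage.
Keanu holds 84% of Crestway, so Keanu controls Crestway.
Crestway and Vantage together hold 20% + 36% = 56% of Auriga, so Keanu controls Auriga.

Yes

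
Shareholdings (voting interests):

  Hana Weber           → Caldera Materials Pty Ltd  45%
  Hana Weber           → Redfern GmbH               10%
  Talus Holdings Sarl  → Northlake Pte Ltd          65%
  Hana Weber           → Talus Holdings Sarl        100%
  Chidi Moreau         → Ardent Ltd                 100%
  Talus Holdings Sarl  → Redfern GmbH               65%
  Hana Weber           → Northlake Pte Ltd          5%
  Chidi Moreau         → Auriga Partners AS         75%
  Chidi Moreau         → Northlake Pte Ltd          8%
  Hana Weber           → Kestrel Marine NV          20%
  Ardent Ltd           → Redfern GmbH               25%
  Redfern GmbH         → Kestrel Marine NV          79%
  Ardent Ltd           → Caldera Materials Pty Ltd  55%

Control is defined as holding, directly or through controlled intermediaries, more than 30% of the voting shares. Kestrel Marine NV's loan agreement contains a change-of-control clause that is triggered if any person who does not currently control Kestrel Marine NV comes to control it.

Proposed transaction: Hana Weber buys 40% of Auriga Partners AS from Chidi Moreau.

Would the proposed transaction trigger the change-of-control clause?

The purchase adds only to Hana's holdings (Chidi's stake shrinks), so Hana is the only person who could newly come to control Kestrel.
Hana holds 100% of Talus, so Hana controls Talus.
Talus and Hana together hold 65% + 10% = 75% of Redfern, so Hana controls Redfern.
Redfern and Hana together hold 79% + 20% = 99% of Kestrel, so Hana controls Kestrel.
So Hana already controls Kestrel before the transaction.
After the purchase, Hana holds 40% of Auriga directly, and Chidi's stake falls to 35%.
Hana controlled Kestrel already, so this is not a new person acquiring control; every other person's position is unchanged or reduced.
No new person acquires control, so the clause is not triggered.

No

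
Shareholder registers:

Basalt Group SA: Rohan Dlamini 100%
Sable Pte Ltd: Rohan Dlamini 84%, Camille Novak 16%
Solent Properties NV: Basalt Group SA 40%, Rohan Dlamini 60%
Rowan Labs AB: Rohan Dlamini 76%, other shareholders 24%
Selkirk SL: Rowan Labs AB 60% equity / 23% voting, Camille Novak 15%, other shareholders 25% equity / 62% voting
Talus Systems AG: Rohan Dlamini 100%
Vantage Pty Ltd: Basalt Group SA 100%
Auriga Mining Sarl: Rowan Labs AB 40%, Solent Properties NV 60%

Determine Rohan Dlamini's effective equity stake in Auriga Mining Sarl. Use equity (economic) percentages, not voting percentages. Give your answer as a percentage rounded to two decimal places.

90.40%

Rohan reaches Auriga along 3 paths.
Via Rowan: 76% × 40% = 30.4%.
Via Basalt → Solent: 100% × 40% × 60% = 24%.
Via Solent: 60% × 60% = 36%.
Total: 30.4% + 24% + 36% = 90.4%.
Rounded: 90.40%.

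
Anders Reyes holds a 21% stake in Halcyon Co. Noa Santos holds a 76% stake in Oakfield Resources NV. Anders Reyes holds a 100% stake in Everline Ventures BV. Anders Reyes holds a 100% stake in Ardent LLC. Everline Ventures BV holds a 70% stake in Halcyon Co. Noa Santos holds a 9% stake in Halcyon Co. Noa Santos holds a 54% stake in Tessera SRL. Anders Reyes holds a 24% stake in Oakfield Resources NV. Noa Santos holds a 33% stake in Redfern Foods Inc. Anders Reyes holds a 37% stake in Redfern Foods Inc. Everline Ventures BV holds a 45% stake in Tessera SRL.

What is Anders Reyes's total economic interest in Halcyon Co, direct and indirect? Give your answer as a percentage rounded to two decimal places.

Anders reaches Halcyon along 2 paths.
Direct stake: 21% = 21%.
Via Everline: 100% × 70% = 70%.
Total: 21% + 70% = 91%.
Rounded: 91.00%.

91.00%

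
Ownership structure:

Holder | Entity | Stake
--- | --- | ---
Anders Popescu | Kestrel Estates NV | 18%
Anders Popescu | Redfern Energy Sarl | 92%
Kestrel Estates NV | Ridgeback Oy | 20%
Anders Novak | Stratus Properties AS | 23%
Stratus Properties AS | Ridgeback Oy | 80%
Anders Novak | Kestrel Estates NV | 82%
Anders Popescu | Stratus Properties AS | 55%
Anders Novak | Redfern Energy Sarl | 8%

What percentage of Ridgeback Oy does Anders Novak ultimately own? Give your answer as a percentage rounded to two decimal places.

34.80%

Anders Novak reaches Ridgeback along 2 paths.
Via Stratus: 23% × 80% = 18.4%.
Via Kestrel: 82% × 20% = 16.4%.
Total: 18.4% + 16.4% = 34.8%.
Rounded: 34.80%.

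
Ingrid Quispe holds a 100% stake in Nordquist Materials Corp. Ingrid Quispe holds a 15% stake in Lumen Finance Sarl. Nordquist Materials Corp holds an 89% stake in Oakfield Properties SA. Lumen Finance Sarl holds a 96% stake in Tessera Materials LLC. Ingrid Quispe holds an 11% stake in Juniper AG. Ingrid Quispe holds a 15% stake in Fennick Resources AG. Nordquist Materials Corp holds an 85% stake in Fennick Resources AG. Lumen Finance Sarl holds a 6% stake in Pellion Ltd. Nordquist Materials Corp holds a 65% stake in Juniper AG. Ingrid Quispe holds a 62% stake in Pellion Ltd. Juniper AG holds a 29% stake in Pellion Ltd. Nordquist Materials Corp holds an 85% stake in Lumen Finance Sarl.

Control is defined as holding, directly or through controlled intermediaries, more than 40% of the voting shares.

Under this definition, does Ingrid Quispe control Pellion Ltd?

Ingrid holds 100% of Nordquist, so Ingrid controls Nordquist.
Nordquist and Ingrid together hold 65% + 11% = 76% of Juniper, so Ingrid controls Juniper.
Nordquist and Ingrid together hold 85% + 15% = 100% of Lumen, so Ingrid controls Lumen.
Juniper and Lumen and Ingrid together hold 29% + 6% + 62% = 97% of Pellion, so Ingrid controls Pellion.

Yes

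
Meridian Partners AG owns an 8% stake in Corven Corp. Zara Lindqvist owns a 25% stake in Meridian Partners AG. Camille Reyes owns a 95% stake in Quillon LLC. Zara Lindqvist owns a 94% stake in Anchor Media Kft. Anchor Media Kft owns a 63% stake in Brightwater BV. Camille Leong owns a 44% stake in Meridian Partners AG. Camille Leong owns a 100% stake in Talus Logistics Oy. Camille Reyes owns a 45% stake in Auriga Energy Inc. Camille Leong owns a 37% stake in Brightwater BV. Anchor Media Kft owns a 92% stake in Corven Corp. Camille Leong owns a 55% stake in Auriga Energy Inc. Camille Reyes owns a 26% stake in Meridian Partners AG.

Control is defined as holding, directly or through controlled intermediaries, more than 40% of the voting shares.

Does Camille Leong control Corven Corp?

Camille Leong holds 44% of Meridian, so Camille Leong controls Meridian.
Camille Leong holds 100% of Talus, so Camille Leong controls Talus.
Camille Leong holds 55% of Auriga, so Camille Leong controls Auriga.
In Corven, Camille Leong's side holds only 8%, not > 40%.
So Camille Leong does not control Corven.

No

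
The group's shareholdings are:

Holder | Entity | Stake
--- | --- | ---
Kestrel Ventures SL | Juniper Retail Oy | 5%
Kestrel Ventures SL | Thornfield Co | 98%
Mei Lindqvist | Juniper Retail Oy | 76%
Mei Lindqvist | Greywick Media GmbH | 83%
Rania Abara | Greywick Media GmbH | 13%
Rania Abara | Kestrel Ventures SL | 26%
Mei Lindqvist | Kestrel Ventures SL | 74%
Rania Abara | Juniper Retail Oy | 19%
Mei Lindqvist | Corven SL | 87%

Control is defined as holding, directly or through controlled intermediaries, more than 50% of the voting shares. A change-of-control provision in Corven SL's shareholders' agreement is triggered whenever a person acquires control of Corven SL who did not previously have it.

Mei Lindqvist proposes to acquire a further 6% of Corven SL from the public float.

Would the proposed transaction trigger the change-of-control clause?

The purchase changes only Mei's holdings, so Mei is the only person who could newly come to control Corven.
Mei holds 87% of Corven, so Mei controls Corven.
So Mei already controls Corven before the transaction.
After the purchase, Mei's direct stake in Corven rises to 87% + 6% = 93%.
Mei controlled Corven already, so this is not a new person acquiring control; every other person's position is unchanged or reduced.
No new person acquires control, so the clause is not triggered.

No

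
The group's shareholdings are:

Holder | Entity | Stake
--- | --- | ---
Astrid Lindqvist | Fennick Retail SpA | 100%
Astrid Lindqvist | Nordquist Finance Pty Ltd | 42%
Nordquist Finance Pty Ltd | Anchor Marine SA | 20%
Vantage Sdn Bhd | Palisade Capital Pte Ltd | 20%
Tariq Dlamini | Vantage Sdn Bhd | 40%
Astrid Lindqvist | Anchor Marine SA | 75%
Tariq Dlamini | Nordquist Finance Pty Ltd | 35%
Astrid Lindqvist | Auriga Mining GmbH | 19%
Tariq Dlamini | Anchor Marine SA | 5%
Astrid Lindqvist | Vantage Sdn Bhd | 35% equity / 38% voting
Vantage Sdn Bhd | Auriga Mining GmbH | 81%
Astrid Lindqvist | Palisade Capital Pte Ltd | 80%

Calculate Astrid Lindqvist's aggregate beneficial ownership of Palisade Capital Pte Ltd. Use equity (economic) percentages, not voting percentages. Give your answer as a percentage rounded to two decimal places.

87.00%

Astrid reaches Palisade along 2 paths.
Direct stake: 80% = 80%.
Via Vantage: 35% × 20% = 7%.
Total: 80% + 7% = 87%.
Rounded: 87.00%.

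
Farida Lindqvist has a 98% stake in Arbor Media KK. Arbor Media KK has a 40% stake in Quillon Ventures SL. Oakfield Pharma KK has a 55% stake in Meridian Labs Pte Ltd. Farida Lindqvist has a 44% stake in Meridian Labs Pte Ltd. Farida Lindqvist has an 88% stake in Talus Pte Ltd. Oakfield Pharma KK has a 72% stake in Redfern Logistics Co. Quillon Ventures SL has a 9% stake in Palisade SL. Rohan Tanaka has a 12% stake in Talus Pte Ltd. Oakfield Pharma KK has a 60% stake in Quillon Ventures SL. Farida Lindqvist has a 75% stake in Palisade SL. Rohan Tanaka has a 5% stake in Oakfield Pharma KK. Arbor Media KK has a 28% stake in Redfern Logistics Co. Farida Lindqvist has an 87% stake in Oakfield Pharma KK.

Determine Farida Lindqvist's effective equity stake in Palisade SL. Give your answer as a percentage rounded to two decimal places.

Farida reaches Palisade along 3 paths.
Direct stake: 75% = 75%.
Via Oakfield → Quillon: 87% × 60% × 9% = 4.698%.
Via Arbor → Quillon: 98% × 40% × 9% = 3.528%.
Total: 75% + 4.698% + 3.528% = 83.226%.
Rounded: 83.23%.

83.23%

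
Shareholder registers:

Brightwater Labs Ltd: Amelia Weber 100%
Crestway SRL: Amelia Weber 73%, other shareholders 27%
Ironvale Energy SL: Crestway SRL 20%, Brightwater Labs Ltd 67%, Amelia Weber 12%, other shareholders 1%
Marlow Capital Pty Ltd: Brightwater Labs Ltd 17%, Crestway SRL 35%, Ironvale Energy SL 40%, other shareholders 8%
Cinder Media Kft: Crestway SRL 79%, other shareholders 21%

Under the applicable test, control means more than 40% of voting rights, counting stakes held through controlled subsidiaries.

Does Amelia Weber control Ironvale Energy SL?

Yes

Amelia holds 73% of Crestway, so Amelia controls Crestway.
Amelia holds 100% of Brightwater, so Amelia controls Brightwater.
Crestway and Brightwater and Amelia together hold 20% + 67% + 12% = 99% of Ironvale, so Amelia controls Ironvale.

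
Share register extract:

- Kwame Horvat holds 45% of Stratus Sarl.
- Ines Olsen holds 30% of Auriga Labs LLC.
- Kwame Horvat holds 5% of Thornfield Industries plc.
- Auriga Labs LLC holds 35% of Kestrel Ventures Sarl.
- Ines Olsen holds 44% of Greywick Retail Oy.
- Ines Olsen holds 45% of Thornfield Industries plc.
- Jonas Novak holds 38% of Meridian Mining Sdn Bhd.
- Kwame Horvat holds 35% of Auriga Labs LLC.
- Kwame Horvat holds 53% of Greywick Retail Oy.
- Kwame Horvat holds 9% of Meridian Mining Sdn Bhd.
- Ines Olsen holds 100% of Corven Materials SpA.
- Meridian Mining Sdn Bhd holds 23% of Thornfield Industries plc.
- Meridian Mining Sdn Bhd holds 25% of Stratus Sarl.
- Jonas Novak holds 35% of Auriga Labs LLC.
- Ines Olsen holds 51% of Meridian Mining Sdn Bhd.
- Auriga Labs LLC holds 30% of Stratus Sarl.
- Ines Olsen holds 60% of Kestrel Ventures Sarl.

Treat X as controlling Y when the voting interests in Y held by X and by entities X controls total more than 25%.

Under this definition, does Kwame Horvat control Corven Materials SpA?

No

Kwame holds 35% of Auriga, so Kwame controls Auriga.
Kwame holds 53% of Greywick, so Kwame controls Greywick.
Kwame and Auriga together hold 45% + 30% = 75% of Stratus, so Kwame controls Stratus.
Auriga holds 35% of Kestrel, so Kwame controls Kestrel.
Neither Kwame nor any entity Kwame controls holds any voting interest in Corven.
So Kwame does not control Corven.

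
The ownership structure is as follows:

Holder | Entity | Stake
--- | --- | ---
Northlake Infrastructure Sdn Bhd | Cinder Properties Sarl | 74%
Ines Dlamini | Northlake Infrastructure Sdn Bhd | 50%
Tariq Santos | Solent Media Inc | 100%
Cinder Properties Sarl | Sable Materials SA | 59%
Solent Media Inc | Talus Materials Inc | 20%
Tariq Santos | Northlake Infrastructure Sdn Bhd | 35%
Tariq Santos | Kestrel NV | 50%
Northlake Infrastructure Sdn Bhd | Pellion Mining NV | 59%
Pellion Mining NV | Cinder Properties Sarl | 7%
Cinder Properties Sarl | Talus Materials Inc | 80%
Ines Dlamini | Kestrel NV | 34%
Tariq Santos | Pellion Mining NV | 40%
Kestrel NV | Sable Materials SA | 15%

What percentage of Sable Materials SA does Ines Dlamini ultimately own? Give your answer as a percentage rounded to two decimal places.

Ines reaches Sable along 3 paths.
Via Northlake → Pellion → Cinder: 50% × 59% × 7% × 59% = 1.21835%.
Via Northlake → Cinder: 50% × 74% × 59% = 21.83%.
Via Kestrel: 34% × 15% = 5.1%.
Total: 1.21835% + 21.83% + 5.1% = 28.14835%.
Rounded: 28.15%.

28.15%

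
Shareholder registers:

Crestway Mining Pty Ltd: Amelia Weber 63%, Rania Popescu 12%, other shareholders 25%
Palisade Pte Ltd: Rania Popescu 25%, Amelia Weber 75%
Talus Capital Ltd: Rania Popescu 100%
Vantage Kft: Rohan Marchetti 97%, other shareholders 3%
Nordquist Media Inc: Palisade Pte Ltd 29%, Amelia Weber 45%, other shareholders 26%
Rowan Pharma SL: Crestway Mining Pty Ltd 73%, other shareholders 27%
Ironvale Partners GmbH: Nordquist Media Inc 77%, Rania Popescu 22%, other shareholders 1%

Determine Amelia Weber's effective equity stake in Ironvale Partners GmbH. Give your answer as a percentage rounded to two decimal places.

51.40%

Amelia reaches Ironvale along 2 paths.
Via Palisade → Nordquist: 75% × 29% × 77% = 16.7475%.
Via Nordquist: 45% × 77% = 34.65%.
Total: 16.7475% + 34.65% = 51.3975%.
Rounded: 51.40%.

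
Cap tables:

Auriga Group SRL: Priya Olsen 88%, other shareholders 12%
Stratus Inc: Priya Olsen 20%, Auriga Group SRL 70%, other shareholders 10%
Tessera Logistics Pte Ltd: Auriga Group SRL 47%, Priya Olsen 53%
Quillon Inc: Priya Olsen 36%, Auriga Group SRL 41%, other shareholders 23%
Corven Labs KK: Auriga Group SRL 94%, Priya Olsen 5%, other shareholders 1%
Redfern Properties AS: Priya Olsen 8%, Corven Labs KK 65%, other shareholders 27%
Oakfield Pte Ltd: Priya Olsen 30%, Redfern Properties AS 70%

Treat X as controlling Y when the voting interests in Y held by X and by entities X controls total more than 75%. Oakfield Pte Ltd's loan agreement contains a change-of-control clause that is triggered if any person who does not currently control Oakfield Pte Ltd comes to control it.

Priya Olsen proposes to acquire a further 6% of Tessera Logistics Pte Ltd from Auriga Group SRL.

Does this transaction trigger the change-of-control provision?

The purchase adds only to Priya's holdings (Auriga's stake shrinks), so Priya is the only person who could newly come to control Oakfield.
Priya holds 88% of Auriga, so Priya controls Auriga.
Priya and Auriga together hold 20% + 70% = 90% of Stratus, so Priya controls Stratus.
Auriga and Priya together hold 47% + 53% = 100% of Tessera, so Priya controls Tessera.
Priya and Auriga together hold 36% + 41% = 77% of Quillon, so Priya controls Quillon.
Auriga and Priya together hold 94% + 5% = 99% of Corven, so Priya controls Corven.
In Oakfield, Priya's side holds only 30%, not > 75%.
So before the transaction, Priya does not control Oakfield.
After the purchase, Priya's direct stake in Tessera rises to 53% + 6% = 59%, and Auriga's stake falls to 41%.
Auriga and Priya together hold 41% + 59% = 100% of Tessera, so Priya controls Tessera.
After the transaction, Priya's side holds 30% of Oakfield, not > 75%, so Priya still does not control Oakfield.
No new person acquires control, so the clause is not triggered.

No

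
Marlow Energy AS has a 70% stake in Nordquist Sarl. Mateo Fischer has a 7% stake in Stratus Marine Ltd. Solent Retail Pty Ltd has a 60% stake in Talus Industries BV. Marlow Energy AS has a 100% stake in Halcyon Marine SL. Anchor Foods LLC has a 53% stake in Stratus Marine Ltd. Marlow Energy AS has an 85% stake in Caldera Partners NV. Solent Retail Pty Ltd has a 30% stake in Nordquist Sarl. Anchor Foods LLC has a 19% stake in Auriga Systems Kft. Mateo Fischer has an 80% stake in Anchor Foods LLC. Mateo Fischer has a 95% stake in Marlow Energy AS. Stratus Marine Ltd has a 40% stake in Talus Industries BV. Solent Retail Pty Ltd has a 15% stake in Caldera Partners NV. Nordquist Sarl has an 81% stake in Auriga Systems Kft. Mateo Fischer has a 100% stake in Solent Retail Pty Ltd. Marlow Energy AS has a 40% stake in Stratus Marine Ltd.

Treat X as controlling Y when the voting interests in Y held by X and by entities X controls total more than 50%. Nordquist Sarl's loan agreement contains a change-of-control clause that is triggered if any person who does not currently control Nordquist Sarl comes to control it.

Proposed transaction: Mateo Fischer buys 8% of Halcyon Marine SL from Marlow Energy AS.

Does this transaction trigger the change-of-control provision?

The purchase adds only to Mateo's holdings (Marlow's stake shrinks), so Mateo is the only person who could newly come to control Nordquist.
Mateo holds 95% of Marlow, so Mateo controls Marlow.
Mateo holds 100% of Solent, so Mateo controls Solent.
Solent and Marlow together hold 30% + 70% = 100% of Nordquist, so Mateo controls Nordquist.
So Mateo already controls Nordquist before the transaction.
After the purchase, Mateo holds 8% of Halcyon directly, and Marlow's stake falls to 92%.
Mateo controlled Nordquist already, so this is not a new person acquiring control; every other person's position is unchanged or reduced.
No new person acquires control, so the clause is not triggered.

No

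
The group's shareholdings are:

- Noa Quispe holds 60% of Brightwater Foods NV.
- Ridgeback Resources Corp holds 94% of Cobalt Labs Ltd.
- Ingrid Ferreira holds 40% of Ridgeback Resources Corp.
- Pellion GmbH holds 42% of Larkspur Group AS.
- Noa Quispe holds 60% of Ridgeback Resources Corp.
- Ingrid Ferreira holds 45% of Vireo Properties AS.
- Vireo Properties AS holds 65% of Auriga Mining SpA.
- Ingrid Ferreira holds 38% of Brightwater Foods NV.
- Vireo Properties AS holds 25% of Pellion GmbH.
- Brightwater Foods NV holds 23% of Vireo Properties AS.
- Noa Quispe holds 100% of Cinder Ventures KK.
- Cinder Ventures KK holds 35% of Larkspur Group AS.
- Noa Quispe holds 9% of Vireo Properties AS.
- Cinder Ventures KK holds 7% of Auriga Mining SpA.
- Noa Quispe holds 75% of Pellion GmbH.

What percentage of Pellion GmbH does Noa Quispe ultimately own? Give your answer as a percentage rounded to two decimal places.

Noa reaches Pellion along 3 paths.
Direct stake: 75% = 75%.
Via Vireo: 9% × 25% = 2.25%.
Via Brightwater → Vireo: 60% × 23% × 25% = 3.45%.
Total: 75% + 2.25% + 3.45% = 80.7%.
Rounded: 80.70%.

80.70%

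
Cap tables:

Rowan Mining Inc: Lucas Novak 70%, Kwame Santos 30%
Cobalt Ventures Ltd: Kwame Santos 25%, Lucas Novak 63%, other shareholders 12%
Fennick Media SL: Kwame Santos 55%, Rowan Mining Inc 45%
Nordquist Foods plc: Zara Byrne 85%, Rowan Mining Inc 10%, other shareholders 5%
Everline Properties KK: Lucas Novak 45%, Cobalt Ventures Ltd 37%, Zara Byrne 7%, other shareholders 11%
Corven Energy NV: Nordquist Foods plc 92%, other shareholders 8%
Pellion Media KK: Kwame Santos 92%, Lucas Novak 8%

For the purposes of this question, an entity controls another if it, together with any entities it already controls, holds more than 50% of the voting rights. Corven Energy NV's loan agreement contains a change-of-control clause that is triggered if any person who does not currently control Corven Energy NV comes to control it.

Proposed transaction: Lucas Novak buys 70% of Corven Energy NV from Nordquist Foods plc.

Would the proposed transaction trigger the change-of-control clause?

Yes

The purchase adds only to Lucas's holdings (Nordquist's stake shrinks), so Lucas is the only person who could newly come to control Corven.
Lucas holds 70% of Rowan, so Lucas controls Rowan.
Lucas holds 63% of Cobalt, so Lucas controls Cobalt.
Lucas and Cobalt together hold 45% + 37% = 82% of Everline, so Lucas controls Everline.
Neither Lucas nor any entity Lucas controls holds any voting interest in Corven.
So before the transaction, Lucas does not control Corven.
After the purchase, Lucas holds 70% of Corven directly, and Nordquist's stake falls to 22%.
Lucas holds 70% of Corven, so Lucas controls Corven.
Lucas did not control Corven before and does after, so the clause is triggered.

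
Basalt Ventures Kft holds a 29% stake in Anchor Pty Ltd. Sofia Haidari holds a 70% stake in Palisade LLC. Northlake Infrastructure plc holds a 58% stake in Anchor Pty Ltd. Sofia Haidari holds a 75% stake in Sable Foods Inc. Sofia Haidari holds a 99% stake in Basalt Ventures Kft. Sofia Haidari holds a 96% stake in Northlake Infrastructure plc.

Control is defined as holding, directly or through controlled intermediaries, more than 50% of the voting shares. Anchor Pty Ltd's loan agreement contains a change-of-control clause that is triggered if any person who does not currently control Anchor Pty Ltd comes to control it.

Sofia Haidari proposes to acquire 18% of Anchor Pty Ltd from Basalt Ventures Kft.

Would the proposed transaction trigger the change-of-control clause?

The purchase adds only to Sofia's holdings (Basalt's stake shrinks), so Sofia is the only person who could newly come to control Anchor.
Sofia holds 96% of Northlake, so Sofia controls Northlake.
Sofia holds 99% of Basalt, so Sofia controls Basalt.
Northlake and Basalt together hold 58% + 29% = 87% of Anchor, so Sofia controls Anchor.
So Sofia already controls Anchor before the transaction.
After the purchase, Sofia holds 18% of Anchor directly, and Basalt's stake falls to 11%.
Sofia controlled Anchor already, so this is not a new person acquiring control; every other person's position is unchanged or reduced.
No new person acquires control, so the clause is not triggered.

No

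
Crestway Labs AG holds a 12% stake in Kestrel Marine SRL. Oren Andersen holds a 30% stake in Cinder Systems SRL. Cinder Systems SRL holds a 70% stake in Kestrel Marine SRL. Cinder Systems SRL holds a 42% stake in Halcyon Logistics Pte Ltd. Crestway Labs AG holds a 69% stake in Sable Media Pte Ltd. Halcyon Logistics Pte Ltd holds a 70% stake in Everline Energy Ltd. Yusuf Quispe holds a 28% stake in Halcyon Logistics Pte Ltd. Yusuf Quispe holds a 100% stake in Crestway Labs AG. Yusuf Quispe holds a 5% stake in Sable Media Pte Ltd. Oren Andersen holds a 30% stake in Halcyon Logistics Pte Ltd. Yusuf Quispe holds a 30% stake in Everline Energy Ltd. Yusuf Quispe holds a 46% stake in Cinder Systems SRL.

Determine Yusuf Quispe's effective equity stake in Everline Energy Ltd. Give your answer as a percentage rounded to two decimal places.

Yusuf reaches Everline along 3 paths.
Via Halcyon: 28% × 70% = 19.6%.
Via Cinder → Halcyon: 46% × 42% × 70% = 13.524%.
Direct stake: 30% = 30%.
Total: 19.6% + 13.524% + 30% = 63.124%.
Rounded: 63.12%.

63.12%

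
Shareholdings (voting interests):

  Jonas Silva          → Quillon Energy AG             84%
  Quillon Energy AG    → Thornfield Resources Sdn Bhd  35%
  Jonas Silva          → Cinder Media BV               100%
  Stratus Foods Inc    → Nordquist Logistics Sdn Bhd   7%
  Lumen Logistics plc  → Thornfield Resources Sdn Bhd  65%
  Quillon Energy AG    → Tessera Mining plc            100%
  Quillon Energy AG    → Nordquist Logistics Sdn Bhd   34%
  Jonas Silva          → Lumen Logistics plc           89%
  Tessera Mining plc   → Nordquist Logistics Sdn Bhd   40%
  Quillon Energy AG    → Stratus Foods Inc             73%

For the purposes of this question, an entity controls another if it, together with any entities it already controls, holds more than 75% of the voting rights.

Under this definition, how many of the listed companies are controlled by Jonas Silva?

5

Jonas holds 89% of Lumen, so Jonas controls Lumen.
Jonas holds 84% of Quillon, so Jonas controls Quillon.
Lumen and Quillon together hold 65% + 35% = 100% of Thornfield, so Jonas controls Thornfield.
Quillon holds 100% of Tessera, so Jonas controls Tessera.
Jonas holds 100% of Cinder, so Jonas controls Cinder.
No other company's threshold is met.
Jonas controls 5 companies.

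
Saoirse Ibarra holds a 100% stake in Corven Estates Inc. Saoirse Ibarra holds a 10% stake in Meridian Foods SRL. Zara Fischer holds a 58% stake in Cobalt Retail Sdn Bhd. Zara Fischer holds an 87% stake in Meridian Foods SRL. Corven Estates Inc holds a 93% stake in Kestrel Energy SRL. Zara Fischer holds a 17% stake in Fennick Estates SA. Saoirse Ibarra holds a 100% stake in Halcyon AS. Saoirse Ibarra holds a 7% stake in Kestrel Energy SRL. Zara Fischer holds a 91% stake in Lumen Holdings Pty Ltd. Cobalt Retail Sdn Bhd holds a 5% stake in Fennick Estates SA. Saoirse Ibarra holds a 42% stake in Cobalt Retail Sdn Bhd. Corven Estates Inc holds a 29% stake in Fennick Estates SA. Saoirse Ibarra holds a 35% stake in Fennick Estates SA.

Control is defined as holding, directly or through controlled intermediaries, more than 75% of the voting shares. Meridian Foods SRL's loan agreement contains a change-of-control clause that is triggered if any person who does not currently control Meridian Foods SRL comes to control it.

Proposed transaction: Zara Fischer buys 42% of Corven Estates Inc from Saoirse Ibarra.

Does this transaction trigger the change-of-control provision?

The purchase adds only to Zara's holdings (Saoirse's stake shrinks), so Zara is the only person who could newly come to control Meridian.
Zara holds 87% of Meridian, so Zara controls Meridian.
So Zara already controls Meridian before the transaction.
After the purchase, Zara holds 42% of Corven directly, and Saoirse's stake falls to 58%.
Zara controlled Meridian already, so this is not a new person acquiring control; every other person's position is unchanged or reduced.
No new person acquires control, so the clause is not triggered.

No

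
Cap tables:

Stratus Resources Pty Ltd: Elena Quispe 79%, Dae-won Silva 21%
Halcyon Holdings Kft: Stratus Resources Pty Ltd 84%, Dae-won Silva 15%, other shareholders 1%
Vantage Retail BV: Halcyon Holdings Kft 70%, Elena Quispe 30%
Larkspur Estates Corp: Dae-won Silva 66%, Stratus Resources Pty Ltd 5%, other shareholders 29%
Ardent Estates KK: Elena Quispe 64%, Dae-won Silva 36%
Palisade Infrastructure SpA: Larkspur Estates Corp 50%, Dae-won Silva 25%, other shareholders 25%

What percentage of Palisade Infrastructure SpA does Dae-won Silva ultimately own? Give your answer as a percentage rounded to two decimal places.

58.53%

Dae-won reaches Palisade along 3 paths.
Via Larkspur: 66% × 50% = 33%.
Via Stratus → Larkspur: 21% × 5% × 50% = 0.525%.
Direct stake: 25% = 25%.
Total: 33% + 0.525% + 25% = 58.525%.
Rounded: 58.53%.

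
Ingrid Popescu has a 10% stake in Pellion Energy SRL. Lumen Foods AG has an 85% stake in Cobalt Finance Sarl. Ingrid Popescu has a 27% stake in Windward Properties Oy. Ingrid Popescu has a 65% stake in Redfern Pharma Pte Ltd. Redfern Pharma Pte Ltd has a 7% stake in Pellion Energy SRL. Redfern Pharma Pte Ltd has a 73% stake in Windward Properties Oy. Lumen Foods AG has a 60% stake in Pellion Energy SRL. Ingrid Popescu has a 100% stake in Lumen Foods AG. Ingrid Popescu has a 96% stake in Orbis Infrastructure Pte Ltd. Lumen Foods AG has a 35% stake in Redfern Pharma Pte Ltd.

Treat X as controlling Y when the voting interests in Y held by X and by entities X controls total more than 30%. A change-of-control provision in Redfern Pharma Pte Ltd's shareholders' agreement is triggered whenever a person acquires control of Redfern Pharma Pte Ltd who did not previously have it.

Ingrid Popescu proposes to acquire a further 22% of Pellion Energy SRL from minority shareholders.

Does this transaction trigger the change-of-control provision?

No

The purchase changes only Ingrid's holdings, so Ingrid is the only person who could newly come to control Redfern.
Ingrid holds 100% of Lumen, so Ingrid controls Lumen.
Ingrid and Lumen together hold 65% + 35% = 100% of Redfern, so Ingrid controls Redfern.
So Ingrid already controls Redfern before the transaction.
After the purchase, Ingrid's direct stake in Pellion rises to 10% + 22% = 32%.
Ingrid controlled Redfern already, so this is not a new person acquiring control; every other person's position is unchanged or reduced.
No new person acquires control, so the clause is not triggered.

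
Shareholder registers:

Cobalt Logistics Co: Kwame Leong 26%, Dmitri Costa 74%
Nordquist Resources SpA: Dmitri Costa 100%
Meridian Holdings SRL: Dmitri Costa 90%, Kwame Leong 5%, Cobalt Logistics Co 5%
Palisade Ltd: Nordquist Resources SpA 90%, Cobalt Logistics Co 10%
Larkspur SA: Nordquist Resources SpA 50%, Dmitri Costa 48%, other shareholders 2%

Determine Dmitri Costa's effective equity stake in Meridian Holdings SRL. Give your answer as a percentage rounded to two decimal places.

Dmitri reaches Meridian along 2 paths.
Direct stake: 90% = 90%.
Via Cobalt: 74% × 5% = 3.7%.
Total: 90% + 3.7% = 93.7%.
Rounded: 93.70%.

93.70%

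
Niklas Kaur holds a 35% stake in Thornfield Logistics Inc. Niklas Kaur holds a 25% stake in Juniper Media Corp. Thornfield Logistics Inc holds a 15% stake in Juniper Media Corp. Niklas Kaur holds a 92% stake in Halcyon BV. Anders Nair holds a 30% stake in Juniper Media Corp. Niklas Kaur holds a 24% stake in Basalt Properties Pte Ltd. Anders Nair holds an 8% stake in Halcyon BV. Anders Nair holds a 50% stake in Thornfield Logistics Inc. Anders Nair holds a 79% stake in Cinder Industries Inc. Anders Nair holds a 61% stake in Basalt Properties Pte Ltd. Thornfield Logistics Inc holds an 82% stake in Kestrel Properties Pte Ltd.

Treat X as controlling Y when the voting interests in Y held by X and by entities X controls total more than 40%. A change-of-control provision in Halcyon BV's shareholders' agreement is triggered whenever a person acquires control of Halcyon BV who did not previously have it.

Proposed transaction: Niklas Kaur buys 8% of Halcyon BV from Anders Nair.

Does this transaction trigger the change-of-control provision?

The purchase adds only to Niklas's holdings (Anders's stake shrinks), so Niklas is the only person who could newly come to control Halcyon.
Niklas holds 92% of Halcyon, so Niklas controls Halcyon.
So Niklas already controls Halcyon before the transaction.
After the purchase, Niklas's direct stake in Halcyon rises to 92% + 8% = 100%, and Anders's stake falls to 0%.
Niklas controlled Halcyon already, so this is not a new person acquiring control; every other person's position is unchanged or reduced.
No new person acquires control, so the clause is not triggered.

No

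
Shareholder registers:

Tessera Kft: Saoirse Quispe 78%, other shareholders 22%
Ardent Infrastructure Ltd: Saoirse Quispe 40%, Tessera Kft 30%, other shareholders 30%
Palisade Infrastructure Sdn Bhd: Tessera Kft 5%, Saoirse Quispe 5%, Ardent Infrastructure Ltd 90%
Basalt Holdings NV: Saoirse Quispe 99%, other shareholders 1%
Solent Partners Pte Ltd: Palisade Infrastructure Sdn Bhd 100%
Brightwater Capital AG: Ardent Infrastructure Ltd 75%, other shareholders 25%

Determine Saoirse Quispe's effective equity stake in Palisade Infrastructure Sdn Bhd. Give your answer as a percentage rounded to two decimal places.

65.96%

Saoirse reaches Palisade along 4 paths.
Via Tessera: 78% × 5% = 3.9%.
Direct stake: 5% = 5%.
Via Ardent: 40% × 90% = 36%.
Via Tessera → Ardent: 78% × 30% × 90% = 21.06%.
Total: 3.9% + 5% + 36% + 21.06% = 65.96%.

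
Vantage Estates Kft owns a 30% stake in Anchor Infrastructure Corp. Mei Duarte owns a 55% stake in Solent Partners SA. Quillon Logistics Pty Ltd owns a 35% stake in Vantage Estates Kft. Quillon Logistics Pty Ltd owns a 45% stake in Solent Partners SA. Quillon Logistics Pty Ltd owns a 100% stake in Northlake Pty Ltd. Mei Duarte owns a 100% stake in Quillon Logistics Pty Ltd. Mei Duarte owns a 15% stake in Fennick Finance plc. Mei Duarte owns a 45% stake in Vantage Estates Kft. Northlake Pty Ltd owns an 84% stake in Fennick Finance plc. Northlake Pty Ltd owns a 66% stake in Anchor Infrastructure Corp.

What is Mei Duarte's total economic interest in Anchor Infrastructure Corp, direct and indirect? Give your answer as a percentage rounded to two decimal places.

Mei reaches Anchor along 3 paths.
Via Vantage: 45% × 30% = 13.5%.
Via Quillon → Vantage: 100% × 35% × 30% = 10.5%.
Via Quillon → Northlake: 100% × 100% × 66% = 66%.
Total: 13.5% + 10.5% + 66% = 90%.
Rounded: 90.00%.

90.00%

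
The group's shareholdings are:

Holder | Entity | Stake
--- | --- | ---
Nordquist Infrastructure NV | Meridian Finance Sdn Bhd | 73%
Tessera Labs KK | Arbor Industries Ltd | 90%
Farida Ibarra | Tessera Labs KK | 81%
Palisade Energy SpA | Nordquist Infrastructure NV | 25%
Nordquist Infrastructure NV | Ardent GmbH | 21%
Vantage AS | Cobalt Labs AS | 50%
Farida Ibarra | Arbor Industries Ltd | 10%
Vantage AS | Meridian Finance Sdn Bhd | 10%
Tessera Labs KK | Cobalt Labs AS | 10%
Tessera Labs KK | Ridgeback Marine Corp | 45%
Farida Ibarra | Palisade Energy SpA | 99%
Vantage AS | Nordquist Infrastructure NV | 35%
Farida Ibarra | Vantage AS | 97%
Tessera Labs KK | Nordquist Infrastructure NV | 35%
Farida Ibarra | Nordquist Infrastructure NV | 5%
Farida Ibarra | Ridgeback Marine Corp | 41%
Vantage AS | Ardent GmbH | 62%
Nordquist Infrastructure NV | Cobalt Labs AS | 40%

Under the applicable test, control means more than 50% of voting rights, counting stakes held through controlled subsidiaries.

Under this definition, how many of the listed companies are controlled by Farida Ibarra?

Farida holds 97% of Vantage, so Farida controls Vantage.
Farida holds 81% of Tessera, so Farida controls Tessera.
Farida holds 99% of Palisade, so Farida controls Palisade.
Tessera and Palisade and Vantage and Farida together hold 35% + 25% + 35% + 5% = 100% of Nordquist, so Farida controls Nordquist.
Tessera and Farida together hold 45% + 41% = 86% of Ridgeback, so Farida controls Ridgeback.
Farida and Tessera together hold 10% + 90% = 100% of Arbor, so Farida controls Arbor.
Nordquist and Vantage and Tessera together hold 40% + 50% + 10% = 100% of Cobalt, so Farida controls Cobalt.
Nordquist and Vantage together hold 73% + 10% = 83% of Meridian, so Farida controls Meridian.
Vantage and Nordquist together hold 62% + 21% = 83% of Ardent, so Farida controls Ardent.
Farida controls 9 companies.

9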